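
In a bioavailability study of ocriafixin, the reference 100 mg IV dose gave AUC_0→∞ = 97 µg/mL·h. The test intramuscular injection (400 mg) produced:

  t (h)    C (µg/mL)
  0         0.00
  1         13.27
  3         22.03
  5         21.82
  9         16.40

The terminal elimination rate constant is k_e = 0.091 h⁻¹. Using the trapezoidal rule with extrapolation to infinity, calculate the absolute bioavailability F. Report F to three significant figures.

Trapezoidal AUC_0→9 (intramuscular injection):
  [0→1]: (0.00+13.27)/2 × 1 = 6.635
  [1→3]: (13.27+22.03)/2 × 2 = 35.3
  [3→5]: (22.03+21.82)/2 × 2 = 43.85
  [5→9]: (21.82+16.40)/2 × 4 = 76.44
  Sum = 162.225 µg/mL·h
Tail: C_last/k_e = 16.40/0.091 = 180.220
AUC_0→∞ (intramuscular injection) = 162.225 + 180.220 = 342.445 µg/mL·h
F = (AUC_ev/D_ev)/(AUC_iv/D_iv) = (342.445/400)/(97/100) = 0.8561125/0.97 = 0.8826

F = 0.883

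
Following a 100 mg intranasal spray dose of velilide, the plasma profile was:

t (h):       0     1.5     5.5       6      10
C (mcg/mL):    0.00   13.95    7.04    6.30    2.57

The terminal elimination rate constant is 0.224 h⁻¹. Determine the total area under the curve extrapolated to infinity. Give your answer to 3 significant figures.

AUC = 85.0 mcg/mL·h

Trapezoidal AUC_0→10:
  [0→1.5]: (0.00+13.95)/2 × 1.5 = 10.4625
  [1.5→5.5]: (13.95+7.04)/2 × 4 = 41.98
  [5.5→6]: (7.04+6.30)/2 × 0.5 = 3.335
  [6→10]: (6.30+2.57)/2 × 4 = 17.74
  Sum = 73.5175 mcg/mL·h
Extrapolated tail: C_last / k_e = 2.57 / 0.224 = 11.473
AUC_0→∞ = 73.5175 + 11.473 = 84.9905 mcg/mL·h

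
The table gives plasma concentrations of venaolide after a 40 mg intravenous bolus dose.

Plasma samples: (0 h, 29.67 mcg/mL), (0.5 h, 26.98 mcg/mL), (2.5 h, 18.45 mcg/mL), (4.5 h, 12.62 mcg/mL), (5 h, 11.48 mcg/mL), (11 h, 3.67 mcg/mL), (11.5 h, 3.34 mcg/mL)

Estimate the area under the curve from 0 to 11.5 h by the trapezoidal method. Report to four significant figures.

Trapezoidal AUC_0→11.5:
  [0→0.5]: (29.67+26.98)/2 × 0.5 = 14.1625
  [0.5→2.5]: (26.98+18.45)/2 × 2 = 45.43
  [2.5→4.5]: (18.45+12.62)/2 × 2 = 31.07
  [4.5→5]: (12.62+11.48)/2 × 0.5 = 6.025
  [5→11]: (11.48+3.67)/2 × 6 = 45.45
  [11→11.5]: (3.67+3.34)/2 × 0.5 = 1.7525
  Sum = 143.89 mcg/mL·h

AUC = 143.9 mcg/mL·h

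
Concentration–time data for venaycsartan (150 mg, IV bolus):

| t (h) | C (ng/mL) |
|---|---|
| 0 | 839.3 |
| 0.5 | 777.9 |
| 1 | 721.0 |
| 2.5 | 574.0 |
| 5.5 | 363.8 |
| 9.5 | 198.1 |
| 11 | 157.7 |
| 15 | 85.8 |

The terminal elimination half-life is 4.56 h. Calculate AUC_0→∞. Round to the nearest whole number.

AUC = 5599 ng/mL·h

Trapezoidal AUC_0→15:
  [0→0.5]: (839.3+777.9)/2 × 0.5 = 404.3
  [0.5→1]: (777.9+721.0)/2 × 0.5 = 374.725
  [1→2.5]: (721.0+574.0)/2 × 1.5 = 971.25
  [2.5→5.5]: (574.0+363.8)/2 × 3 = 1406.7
  [5.5→9.5]: (363.8+198.1)/2 × 4 = 1123.8
  [9.5→11]: (198.1+157.7)/2 × 1.5 = 266.85
  [11→15]: (157.7+85.8)/2 × 4 = 487.0
  Sum = 5034.625 ng/mL·h
k_e = ln2 / t½ = 0.693147 / 4.56 = 0.1520 h^-1
Extrapolated tail: C_last / k_e = 85.8 / 0.152 = 564.474
AUC_0→∞ = 5034.625 + 564.474 = 5599.099 ng/mL·h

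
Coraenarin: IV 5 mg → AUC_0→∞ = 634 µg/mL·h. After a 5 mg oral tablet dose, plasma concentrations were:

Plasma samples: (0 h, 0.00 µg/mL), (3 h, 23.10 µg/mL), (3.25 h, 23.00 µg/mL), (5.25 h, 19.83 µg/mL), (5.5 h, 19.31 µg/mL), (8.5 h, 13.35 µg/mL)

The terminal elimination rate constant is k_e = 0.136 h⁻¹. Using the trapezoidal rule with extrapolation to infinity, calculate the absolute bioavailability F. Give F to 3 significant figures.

F = 0.371

Trapezoidal AUC_0→8.5 (oral tablet):
  [0→3]: (0.00+23.10)/2 × 3 = 34.65
  [3→3.25]: (23.10+23.00)/2 × 0.25 = 5.7625
  [3.25→5.25]: (23.00+19.83)/2 × 2 = 42.83
  [5.25→5.5]: (19.83+19.31)/2 × 0.25 = 4.8925
  [5.5→8.5]: (19.31+13.35)/2 × 3 = 48.99
  Sum = 137.125 µg/mL·h
Tail: C_last/k_e = 13.35/0.136 = 98.162
AUC_0→∞ (oral tablet) = 137.125 + 98.162 = 235.287 µg/mL·h
F = (AUC_ev/D_ev)/(AUC_iv/D_iv) = (235.287/5)/(634/5) = 47.0574/126.8 = 0.3711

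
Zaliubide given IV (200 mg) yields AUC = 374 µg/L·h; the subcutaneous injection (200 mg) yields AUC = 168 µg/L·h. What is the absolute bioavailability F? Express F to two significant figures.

F = (AUC_ev / D_ev) / (AUC_iv / D_iv)
  = (168/200) / (374/200)
  = 0.84 / 1.87 = 0.4492

F = 0.45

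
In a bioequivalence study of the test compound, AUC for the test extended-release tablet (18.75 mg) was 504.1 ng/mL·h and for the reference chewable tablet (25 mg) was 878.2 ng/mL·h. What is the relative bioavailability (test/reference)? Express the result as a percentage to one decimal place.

F_rel = 76.5%

F_rel = (AUC_test/D_test) / (AUC_ref/D_ref)
      = (504.1/18.75) / (878.2/25)
      = 26.8853 / 35.128 = 0.7654 = 76.54%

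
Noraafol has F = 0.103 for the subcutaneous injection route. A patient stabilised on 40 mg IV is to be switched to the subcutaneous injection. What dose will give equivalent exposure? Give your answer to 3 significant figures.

D_subcutaneous = 388 mg

For equal systemic exposure: F × D_ev = D_iv
D_ev = D_iv / F = 40 / 0.103 = 388.35 mg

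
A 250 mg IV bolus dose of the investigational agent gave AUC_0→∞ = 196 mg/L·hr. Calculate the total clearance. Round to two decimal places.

CL = Dose_iv / AUC_0→∞
   = 250 / 196 = 1.27551 L/hr

CL = 1.28 L/hr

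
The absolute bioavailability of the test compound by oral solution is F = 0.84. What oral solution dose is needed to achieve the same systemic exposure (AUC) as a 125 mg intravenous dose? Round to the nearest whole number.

D_oral = 149 mg

For equal systemic exposure: F × D_ev = D_iv
D_ev = D_iv / F = 125 / 0.84 = 148.81 mg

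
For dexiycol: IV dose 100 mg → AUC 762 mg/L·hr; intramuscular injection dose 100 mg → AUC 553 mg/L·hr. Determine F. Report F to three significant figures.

F = (AUC_ev / D_ev) / (AUC_iv / D_iv)
  = (553/100) / (762/100)
  = 5.53 / 7.62 = 0.7257

F = 0.726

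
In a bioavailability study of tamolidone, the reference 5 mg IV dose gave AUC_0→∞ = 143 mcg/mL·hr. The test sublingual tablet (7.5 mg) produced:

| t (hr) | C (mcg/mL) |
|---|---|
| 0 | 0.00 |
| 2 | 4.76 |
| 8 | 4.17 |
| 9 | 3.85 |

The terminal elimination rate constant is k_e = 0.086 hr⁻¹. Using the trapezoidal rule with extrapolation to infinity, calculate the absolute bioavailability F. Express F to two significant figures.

F = 0.37

Trapezoidal AUC_0→9 (sublingual tablet):
  [0→2]: (0.00+4.76)/2 × 2 = 4.76
  [2→8]: (4.76+4.17)/2 × 6 = 26.79
  [8→9]: (4.17+3.85)/2 × 1 = 4.01
  Sum = 35.56 mcg/mL·hr
Tail: C_last/k_e = 3.85/0.086 = 44.767
AUC_0→∞ (sublingual tablet) = 35.56 + 44.767 = 80.327 mcg/mL·hr
F = (AUC_ev/D_ev)/(AUC_iv/D_iv) = (80.327/7.5)/(143/5) = 10.7103/28.6 = 0.3745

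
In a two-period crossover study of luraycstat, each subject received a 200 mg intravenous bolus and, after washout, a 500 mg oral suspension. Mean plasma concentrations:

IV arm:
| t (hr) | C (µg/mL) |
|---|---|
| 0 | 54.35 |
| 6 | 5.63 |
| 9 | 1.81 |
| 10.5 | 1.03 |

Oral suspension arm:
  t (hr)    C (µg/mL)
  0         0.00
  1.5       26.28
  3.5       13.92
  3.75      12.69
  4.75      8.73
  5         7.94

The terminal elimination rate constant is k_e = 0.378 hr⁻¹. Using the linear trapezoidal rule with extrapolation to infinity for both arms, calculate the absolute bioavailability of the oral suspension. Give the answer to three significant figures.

F = 0.198

Trapezoidal AUC_0→10.5 (IV):
  [0→6]: (54.35+5.63)/2 × 6 = 179.94
  [6→9]: (5.63+1.81)/2 × 3 = 11.16
  [9→10.5]: (1.81+1.03)/2 × 1.5 = 2.13
  Sum = 193.23 µg/mL·hr
IV tail: 1.03/0.378 = 2.725; AUC_iv,0→∞ = 193.23 + 2.725 = 195.955 µg/mL·hr
Trapezoidal AUC_0→5 (oral suspension):
  [0→1.5]: (0.00+26.28)/2 × 1.5 = 19.71
  [1.5→3.5]: (26.28+13.92)/2 × 2 = 40.2
  [3.5→3.75]: (13.92+12.69)/2 × 0.25 = 3.32625
  [3.75→4.75]: (12.69+8.73)/2 × 1 = 10.71
  [4.75→5]: (8.73+7.94)/2 × 0.25 = 2.08375
  Sum = 76.03 µg/mL·hr
oral suspension tail: 7.94/0.378 = 21.005; AUC_ev,0→∞ = 76.03 + 21.005 = 97.035 µg/mL·hr
F = (AUC_ev/D_ev)/(AUC_iv/D_iv) = (97.035/500)/(195.955/200) = 0.19407/0.979775 = 0.1981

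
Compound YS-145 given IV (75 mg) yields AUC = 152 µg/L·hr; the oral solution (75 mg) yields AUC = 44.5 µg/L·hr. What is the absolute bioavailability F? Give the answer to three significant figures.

F = (AUC_ev / D_ev) / (AUC_iv / D_iv)
  = (44.5/75) / (152/75)
  = 0.593333 / 2.02667 = 0.2928

F = 0.293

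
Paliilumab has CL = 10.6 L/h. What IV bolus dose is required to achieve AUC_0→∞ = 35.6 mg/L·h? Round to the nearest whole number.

Dose = 377 mg

Dose_iv = CL × AUC_0→∞
     = 10.6 × 35.6 = 377.36 mg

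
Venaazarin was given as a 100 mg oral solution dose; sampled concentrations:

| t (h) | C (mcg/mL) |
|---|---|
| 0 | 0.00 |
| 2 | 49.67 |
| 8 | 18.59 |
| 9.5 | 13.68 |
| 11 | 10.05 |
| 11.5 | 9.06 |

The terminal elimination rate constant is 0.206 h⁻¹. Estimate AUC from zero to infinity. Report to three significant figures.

AUC = 345 mcg/mL·h

Trapezoidal AUC_0→11.5:
  [0→2]: (0.00+49.67)/2 × 2 = 49.67
  [2→8]: (49.67+18.59)/2 × 6 = 204.78
  [8→9.5]: (18.59+13.68)/2 × 1.5 = 24.2025
  [9.5→11]: (13.68+10.05)/2 × 1.5 = 17.7975
  [11→11.5]: (10.05+9.06)/2 × 0.5 = 4.7775
  Sum = 301.2275 mcg/mL·h
Extrapolated tail: C_last / k_e = 9.06 / 0.206 = 43.981
AUC_0→∞ = 301.2275 + 43.981 = 345.2085 mcg/mL·h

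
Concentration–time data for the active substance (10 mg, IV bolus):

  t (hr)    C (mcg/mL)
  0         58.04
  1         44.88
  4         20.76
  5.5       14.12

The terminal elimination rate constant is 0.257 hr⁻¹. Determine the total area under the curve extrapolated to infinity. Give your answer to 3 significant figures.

Trapezoidal AUC_0→5.5:
  [0→1]: (58.04+44.88)/2 × 1 = 51.46
  [1→4]: (44.88+20.76)/2 × 3 = 98.46
  [4→5.5]: (20.76+14.12)/2 × 1.5 = 26.16
  Sum = 176.08 mcg/mL·hr
Extrapolated tail: C_last / k_e = 14.12 / 0.257 = 54.942
AUC_0→∞ = 176.08 + 54.942 = 231.022 mcg/mL·hr

AUC = 231 mcg/mL·hr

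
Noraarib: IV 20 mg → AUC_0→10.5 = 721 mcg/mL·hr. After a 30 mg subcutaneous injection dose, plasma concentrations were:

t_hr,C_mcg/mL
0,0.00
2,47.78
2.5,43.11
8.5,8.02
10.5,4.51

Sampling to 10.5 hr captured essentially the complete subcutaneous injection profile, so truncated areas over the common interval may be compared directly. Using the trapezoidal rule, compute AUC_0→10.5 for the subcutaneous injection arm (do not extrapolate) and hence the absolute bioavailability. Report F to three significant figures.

F = 0.219

Trapezoidal AUC_0→10.5 (subcutaneous injection):
  [0→2]: (0.00+47.78)/2 × 2 = 47.78
  [2→2.5]: (47.78+43.11)/2 × 0.5 = 22.7225
  [2.5→8.5]: (43.11+8.02)/2 × 6 = 153.39
  [8.5→10.5]: (8.02+4.51)/2 × 2 = 12.53
  Sum = 236.4225 mcg/mL·hr
F = (AUC_ev/D_ev)/(AUC_iv/D_iv) = (236.4225/30)/(721/20) = 7.88075/36.05 = 0.2186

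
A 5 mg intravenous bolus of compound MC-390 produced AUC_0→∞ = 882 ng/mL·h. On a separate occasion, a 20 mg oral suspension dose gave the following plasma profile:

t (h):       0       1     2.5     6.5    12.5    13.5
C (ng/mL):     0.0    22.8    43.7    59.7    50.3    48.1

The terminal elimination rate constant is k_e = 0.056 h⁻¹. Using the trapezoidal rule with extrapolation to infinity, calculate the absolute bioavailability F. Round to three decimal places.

Trapezoidal AUC_0→13.5 (oral suspension):
  [0→1]: (0.0+22.8)/2 × 1 = 11.4
  [1→2.5]: (22.8+43.7)/2 × 1.5 = 49.875
  [2.5→6.5]: (43.7+59.7)/2 × 4 = 206.8
  [6.5→12.5]: (59.7+50.3)/2 × 6 = 330.0
  [12.5→13.5]: (50.3+48.1)/2 × 1 = 49.2
  Sum = 647.275 ng/mL·h
Tail: C_last/k_e = 48.1/0.056 = 858.929
AUC_0→∞ (oral suspension) = 647.275 + 858.929 = 1506.204 ng/mL·h
F = (AUC_ev/D_ev)/(AUC_iv/D_iv) = (1506.204/20)/(882/5) = 75.3102/176.4 = 0.4269

F = 0.427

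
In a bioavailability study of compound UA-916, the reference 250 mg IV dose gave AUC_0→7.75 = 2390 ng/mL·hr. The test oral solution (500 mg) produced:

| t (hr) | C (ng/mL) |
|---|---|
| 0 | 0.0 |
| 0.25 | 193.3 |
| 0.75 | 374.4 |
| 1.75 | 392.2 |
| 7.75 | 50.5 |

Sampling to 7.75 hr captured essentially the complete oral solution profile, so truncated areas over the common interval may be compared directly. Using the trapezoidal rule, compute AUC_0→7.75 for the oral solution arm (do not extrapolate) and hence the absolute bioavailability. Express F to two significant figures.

F = 0.39

Trapezoidal AUC_0→7.75 (oral solution):
  [0→0.25]: (0.0+193.3)/2 × 0.25 = 24.1625
  [0.25→0.75]: (193.3+374.4)/2 × 0.5 = 141.925
  [0.75→1.75]: (374.4+392.2)/2 × 1 = 383.3
  [1.75→7.75]: (392.2+50.5)/2 × 6 = 1328.1
  Sum = 1877.4875 ng/mL·hr
F = (AUC_ev/D_ev)/(AUC_iv/D_iv) = (1877.4875/500)/(2390/250) = 3.754975/9.56 = 0.3928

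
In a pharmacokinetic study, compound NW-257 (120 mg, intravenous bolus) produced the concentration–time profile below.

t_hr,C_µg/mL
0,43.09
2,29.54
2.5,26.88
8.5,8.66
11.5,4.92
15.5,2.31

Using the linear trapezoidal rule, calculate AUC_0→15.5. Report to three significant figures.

Trapezoidal AUC_0→15.5:
  [0→2]: (43.09+29.54)/2 × 2 = 72.63
  [2→2.5]: (29.54+26.88)/2 × 0.5 = 14.105
  [2.5→8.5]: (26.88+8.66)/2 × 6 = 106.62
  [8.5→11.5]: (8.66+4.92)/2 × 3 = 20.37
  [11.5→15.5]: (4.92+2.31)/2 × 4 = 14.46
  Sum = 228.185 µg/mL·hr

AUC = 228 µg/mL·hr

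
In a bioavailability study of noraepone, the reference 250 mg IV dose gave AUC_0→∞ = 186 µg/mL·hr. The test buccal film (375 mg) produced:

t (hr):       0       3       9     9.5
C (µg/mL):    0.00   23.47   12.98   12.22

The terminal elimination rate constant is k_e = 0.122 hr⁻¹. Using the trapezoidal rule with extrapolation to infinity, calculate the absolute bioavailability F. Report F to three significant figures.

Trapezoidal AUC_0→9.5 (buccal film):
  [0→3]: (0.00+23.47)/2 × 3 = 35.205
  [3→9]: (23.47+12.98)/2 × 6 = 109.35
  [9→9.5]: (12.98+12.22)/2 × 0.5 = 6.3
  Sum = 150.855 µg/mL·hr
Tail: C_last/k_e = 12.22/0.122 = 100.164
AUC_0→∞ (buccal film) = 150.855 + 100.164 = 251.019 µg/mL·hr
F = (AUC_ev/D_ev)/(AUC_iv/D_iv) = (251.019/375)/(186/250) = 0.669384/0.744 = 0.8997

F = 0.900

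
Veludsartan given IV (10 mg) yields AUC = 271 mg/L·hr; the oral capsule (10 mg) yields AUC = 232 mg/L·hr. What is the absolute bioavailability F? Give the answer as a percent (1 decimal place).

F = 85.6%

F = (AUC_ev / D_ev) / (AUC_iv / D_iv)
  = (232/10) / (271/10)
  = 23.2 / 27.1 = 0.8561
  = 85.61%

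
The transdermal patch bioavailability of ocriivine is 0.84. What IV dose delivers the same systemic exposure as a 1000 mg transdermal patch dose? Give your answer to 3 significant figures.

Systemic exposure from an extravascular dose = F × D_ev, so the equivalent IV dose is F × D_ev.
D_iv = F × D_ev = 0.84 × 1000 = 840 mg

D_iv = 840 mg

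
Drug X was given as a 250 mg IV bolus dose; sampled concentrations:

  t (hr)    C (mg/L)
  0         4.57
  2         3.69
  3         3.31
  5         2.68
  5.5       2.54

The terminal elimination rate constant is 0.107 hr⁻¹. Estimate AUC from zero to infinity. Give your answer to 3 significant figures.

AUC = 42.8 mg/L·hr

Trapezoidal AUC_0→5.5:
  [0→2]: (4.57+3.69)/2 × 2 = 8.26
  [2→3]: (3.69+3.31)/2 × 1 = 3.5
  [3→5]: (3.31+2.68)/2 × 2 = 5.99
  [5→5.5]: (2.68+2.54)/2 × 0.5 = 1.305
  Sum = 19.055 mg/L·hr
Extrapolated tail: C_last / k_e = 2.54 / 0.107 = 23.738
AUC_0→∞ = 19.055 + 23.738 = 42.793 mg/L·hr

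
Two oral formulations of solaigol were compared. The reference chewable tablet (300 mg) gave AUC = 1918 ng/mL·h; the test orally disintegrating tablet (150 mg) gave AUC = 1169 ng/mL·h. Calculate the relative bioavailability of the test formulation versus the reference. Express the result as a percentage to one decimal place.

F_rel = (AUC_test/D_test) / (AUC_ref/D_ref)
      = (1169/150) / (1918/300)
      = 7.79333 / 6.39333 = 1.2190 = 121.90%

F_rel = 121.9%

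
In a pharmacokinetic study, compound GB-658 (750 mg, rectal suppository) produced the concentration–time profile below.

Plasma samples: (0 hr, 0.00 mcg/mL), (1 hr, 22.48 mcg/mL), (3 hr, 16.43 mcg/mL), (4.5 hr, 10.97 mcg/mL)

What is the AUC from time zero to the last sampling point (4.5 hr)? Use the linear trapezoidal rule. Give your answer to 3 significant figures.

Trapezoidal AUC_0→4.5:
  [0→1]: (0.00+22.48)/2 × 1 = 11.24
  [1→3]: (22.48+16.43)/2 × 2 = 38.91
  [3→4.5]: (16.43+10.97)/2 × 1.5 = 20.55
  Sum = 70.7 mcg/mL·hr

AUC = 70.7 mcg/mL·hr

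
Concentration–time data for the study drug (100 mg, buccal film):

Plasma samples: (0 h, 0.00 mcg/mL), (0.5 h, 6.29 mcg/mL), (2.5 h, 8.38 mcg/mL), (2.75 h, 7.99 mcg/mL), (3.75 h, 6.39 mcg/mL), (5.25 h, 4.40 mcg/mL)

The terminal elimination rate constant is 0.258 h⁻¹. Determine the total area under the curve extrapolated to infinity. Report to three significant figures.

AUC = 50.6 mcg/mL·h

Trapezoidal AUC_0→5.25:
  [0→0.5]: (0.00+6.29)/2 × 0.5 = 1.5725
  [0.5→2.5]: (6.29+8.38)/2 × 2 = 14.67
  [2.5→2.75]: (8.38+7.99)/2 × 0.25 = 2.04625
  [2.75→3.75]: (7.99+6.39)/2 × 1 = 7.19
  [3.75→5.25]: (6.39+4.40)/2 × 1.5 = 8.0925
  Sum = 33.57125 mcg/mL·h
Extrapolated tail: C_last / k_e = 4.40 / 0.258 = 17.054
AUC_0→∞ = 33.57125 + 17.054 = 50.62525 mcg/mL·h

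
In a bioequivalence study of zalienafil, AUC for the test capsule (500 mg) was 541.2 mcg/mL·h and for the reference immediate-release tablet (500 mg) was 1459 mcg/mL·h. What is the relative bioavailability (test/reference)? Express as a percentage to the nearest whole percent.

F_rel = (AUC_test/D_test) / (AUC_ref/D_ref)
      = (541.2/500) / (1459/500)
      = 1.0824 / 2.918 = 0.3709 = 37.09%

F_rel = 37%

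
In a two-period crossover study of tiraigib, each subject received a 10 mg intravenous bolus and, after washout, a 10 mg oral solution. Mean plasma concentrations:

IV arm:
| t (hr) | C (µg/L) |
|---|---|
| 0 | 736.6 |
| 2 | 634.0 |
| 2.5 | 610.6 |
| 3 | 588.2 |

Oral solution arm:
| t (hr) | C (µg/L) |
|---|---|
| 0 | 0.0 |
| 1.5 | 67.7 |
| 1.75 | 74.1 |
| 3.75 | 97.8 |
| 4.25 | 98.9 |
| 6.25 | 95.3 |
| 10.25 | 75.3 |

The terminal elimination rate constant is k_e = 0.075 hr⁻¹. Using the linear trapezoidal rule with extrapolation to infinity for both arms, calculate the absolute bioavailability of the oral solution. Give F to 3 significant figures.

Trapezoidal AUC_0→3 (IV):
  [0→2]: (736.6+634.0)/2 × 2 = 1370.6
  [2→2.5]: (634.0+610.6)/2 × 0.5 = 311.15
  [2.5→3]: (610.6+588.2)/2 × 0.5 = 299.7
  Sum = 1981.45 µg/L·hr
IV tail: 588.2/0.075 = 7842.667; AUC_iv,0→∞ = 1981.45 + 7842.667 = 9824.117 µg/L·hr
Trapezoidal AUC_0→10.25 (oral solution):
  [0→1.5]: (0.0+67.7)/2 × 1.5 = 50.775
  [1.5→1.75]: (67.7+74.1)/2 × 0.25 = 17.725
  [1.75→3.75]: (74.1+97.8)/2 × 2 = 171.9
  [3.75→4.25]: (97.8+98.9)/2 × 0.5 = 49.175
  [4.25→6.25]: (98.9+95.3)/2 × 2 = 194.2
  [6.25→10.25]: (95.3+75.3)/2 × 4 = 341.2
  Sum = 824.975 µg/L·hr
oral solution tail: 75.3/0.075 = 1004.000; AUC_ev,0→∞ = 824.975 + 1004.000 = 1828.975 µg/L·hr
F = (AUC_ev/D_ev)/(AUC_iv/D_iv) = (1828.975/10)/(9824.117/10) = 182.8975/982.4117 = 0.1862

F = 0.186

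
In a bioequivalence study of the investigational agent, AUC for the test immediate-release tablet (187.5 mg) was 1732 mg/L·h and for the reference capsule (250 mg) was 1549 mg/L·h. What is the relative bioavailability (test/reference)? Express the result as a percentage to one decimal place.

F_rel = (AUC_test/D_test) / (AUC_ref/D_ref)
      = (1732/187.5) / (1549/250)
      = 9.23733 / 6.196 = 1.4909 = 149.09%

F_rel = 149.1%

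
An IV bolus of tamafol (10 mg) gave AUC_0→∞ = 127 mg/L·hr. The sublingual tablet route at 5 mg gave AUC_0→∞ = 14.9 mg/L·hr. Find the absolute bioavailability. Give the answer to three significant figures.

F = 0.235

F = (AUC_ev / D_ev) / (AUC_iv / D_iv)
  = (14.9/5) / (127/10)
  = 2.98 / 12.7 = 0.2346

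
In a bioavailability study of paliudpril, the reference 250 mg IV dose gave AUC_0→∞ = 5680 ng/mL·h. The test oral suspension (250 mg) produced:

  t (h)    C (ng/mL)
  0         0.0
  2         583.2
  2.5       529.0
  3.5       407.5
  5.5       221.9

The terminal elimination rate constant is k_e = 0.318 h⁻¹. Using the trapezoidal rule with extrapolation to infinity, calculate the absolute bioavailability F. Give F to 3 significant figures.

F = 0.468

Trapezoidal AUC_0→5.5 (oral suspension):
  [0→2]: (0.0+583.2)/2 × 2 = 583.2
  [2→2.5]: (583.2+529.0)/2 × 0.5 = 278.05
  [2.5→3.5]: (529.0+407.5)/2 × 1 = 468.25
  [3.5→5.5]: (407.5+221.9)/2 × 2 = 629.4
  Sum = 1958.9 ng/mL·h
Tail: C_last/k_e = 221.9/0.318 = 697.799
AUC_0→∞ (oral suspension) = 1958.9 + 697.799 = 2656.699 ng/mL·h
F = (AUC_ev/D_ev)/(AUC_iv/D_iv) = (2656.699/250)/(5680/250) = 10.626796/22.72 = 0.4677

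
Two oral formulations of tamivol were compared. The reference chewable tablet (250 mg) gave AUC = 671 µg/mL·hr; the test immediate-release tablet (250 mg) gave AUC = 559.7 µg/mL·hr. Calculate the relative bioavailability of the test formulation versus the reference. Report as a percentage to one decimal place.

F_rel = (AUC_test/D_test) / (AUC_ref/D_ref)
      = (559.7/250) / (671/250)
      = 2.2388 / 2.684 = 0.8341 = 83.41%

F_rel = 83.4%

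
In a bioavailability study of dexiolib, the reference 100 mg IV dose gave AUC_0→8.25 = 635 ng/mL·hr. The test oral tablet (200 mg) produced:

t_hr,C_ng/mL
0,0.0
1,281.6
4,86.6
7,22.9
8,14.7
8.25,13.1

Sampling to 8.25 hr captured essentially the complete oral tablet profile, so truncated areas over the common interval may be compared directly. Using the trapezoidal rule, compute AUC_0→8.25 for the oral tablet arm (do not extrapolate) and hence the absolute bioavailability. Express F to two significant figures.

F = 0.69

Trapezoidal AUC_0→8.25 (oral tablet):
  [0→1]: (0.0+281.6)/2 × 1 = 140.8
  [1→4]: (281.6+86.6)/2 × 3 = 552.3
  [4→7]: (86.6+22.9)/2 × 3 = 164.25
  [7→8]: (22.9+14.7)/2 × 1 = 18.8
  [8→8.25]: (14.7+13.1)/2 × 0.25 = 3.475
  Sum = 879.625 ng/mL·hr
F = (AUC_ev/D_ev)/(AUC_iv/D_iv) = (879.625/200)/(635/100) = 4.398125/6.35 = 0.6926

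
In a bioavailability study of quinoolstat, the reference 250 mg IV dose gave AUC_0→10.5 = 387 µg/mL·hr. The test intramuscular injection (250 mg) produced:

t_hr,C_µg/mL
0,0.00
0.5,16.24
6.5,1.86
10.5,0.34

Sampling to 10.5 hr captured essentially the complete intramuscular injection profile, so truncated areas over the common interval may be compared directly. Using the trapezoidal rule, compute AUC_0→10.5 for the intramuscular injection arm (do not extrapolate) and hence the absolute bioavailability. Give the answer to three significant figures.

F = 0.162

Trapezoidal AUC_0→10.5 (intramuscular injection):
  [0→0.5]: (0.00+16.24)/2 × 0.5 = 4.06
  [0.5→6.5]: (16.24+1.86)/2 × 6 = 54.3
  [6.5→10.5]: (1.86+0.34)/2 × 4 = 4.4
  Sum = 62.76 µg/mL·hr
F = (AUC_ev/D_ev)/(AUC_iv/D_iv) = (62.76/250)/(387/250) = 0.25104/1.548 = 0.1622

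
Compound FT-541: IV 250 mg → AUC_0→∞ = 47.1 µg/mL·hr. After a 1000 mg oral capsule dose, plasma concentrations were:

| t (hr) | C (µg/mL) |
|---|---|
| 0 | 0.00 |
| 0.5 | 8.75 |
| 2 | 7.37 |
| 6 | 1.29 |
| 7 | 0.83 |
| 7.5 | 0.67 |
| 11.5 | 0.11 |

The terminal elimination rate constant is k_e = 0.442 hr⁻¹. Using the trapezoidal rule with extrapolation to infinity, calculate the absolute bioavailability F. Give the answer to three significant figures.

Trapezoidal AUC_0→11.5 (oral capsule):
  [0→0.5]: (0.00+8.75)/2 × 0.5 = 2.1875
  [0.5→2]: (8.75+7.37)/2 × 1.5 = 12.09
  [2→6]: (7.37+1.29)/2 × 4 = 17.32
  [6→7]: (1.29+0.83)/2 × 1 = 1.06
  [7→7.5]: (0.83+0.67)/2 × 0.5 = 0.375
  [7.5→11.5]: (0.67+0.11)/2 × 4 = 1.56
  Sum = 34.5925 µg/mL·hr
Tail: C_last/k_e = 0.11/0.442 = 0.249
AUC_0→∞ (oral capsule) = 34.5925 + 0.249 = 34.8415 µg/mL·hr
F = (AUC_ev/D_ev)/(AUC_iv/D_iv) = (34.8415/1000)/(47.1/250) = 0.0348415/0.1884 = 0.1849

F = 0.185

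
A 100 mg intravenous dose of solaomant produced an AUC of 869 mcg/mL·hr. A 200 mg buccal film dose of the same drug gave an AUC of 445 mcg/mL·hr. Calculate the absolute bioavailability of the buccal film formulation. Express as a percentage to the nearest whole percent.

F = 26%

F = (AUC_ev / D_ev) / (AUC_iv / D_iv)
  = (445/200) / (869/100)
  = 2.225 / 8.69 = 0.2560
  = 25.60%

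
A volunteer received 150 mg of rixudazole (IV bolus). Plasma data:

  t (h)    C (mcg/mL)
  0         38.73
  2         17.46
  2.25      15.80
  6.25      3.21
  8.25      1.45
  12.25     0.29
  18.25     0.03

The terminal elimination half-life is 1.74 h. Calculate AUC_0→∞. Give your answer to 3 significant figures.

Trapezoidal AUC_0→18.25:
  [0→2]: (38.73+17.46)/2 × 2 = 56.19
  [2→2.25]: (17.46+15.80)/2 × 0.25 = 4.1575
  [2.25→6.25]: (15.80+3.21)/2 × 4 = 38.02
  [6.25→8.25]: (3.21+1.45)/2 × 2 = 4.66
  [8.25→12.25]: (1.45+0.29)/2 × 4 = 3.48
  [12.25→18.25]: (0.29+0.03)/2 × 6 = 0.96
  Sum = 107.4675 mcg/mL·h
k_e = ln2 / t½ = 0.693147 / 1.74 = 0.3984 h^-1
Extrapolated tail: C_last / k_e = 0.03 / 0.3984 = 0.075
AUC_0→∞ = 107.4675 + 0.075 = 107.5425 mcg/mL·h

AUC = 108 mcg/mL·h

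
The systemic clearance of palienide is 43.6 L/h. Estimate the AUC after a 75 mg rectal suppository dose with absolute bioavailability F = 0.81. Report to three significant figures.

AUC = 1.39 mg/L·h

AUC_0→∞ = F × Dose / CL
        = 0.81 × 75 / 43.6 = 1.39335 mg/L·h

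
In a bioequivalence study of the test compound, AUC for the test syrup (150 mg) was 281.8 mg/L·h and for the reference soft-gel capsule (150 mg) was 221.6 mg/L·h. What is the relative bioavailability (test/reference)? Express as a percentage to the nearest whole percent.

F_rel = (AUC_test/D_test) / (AUC_ref/D_ref)
      = (281.8/150) / (221.6/150)
      = 1.87867 / 1.47733 = 1.2717 = 127.17%

F_rel = 127%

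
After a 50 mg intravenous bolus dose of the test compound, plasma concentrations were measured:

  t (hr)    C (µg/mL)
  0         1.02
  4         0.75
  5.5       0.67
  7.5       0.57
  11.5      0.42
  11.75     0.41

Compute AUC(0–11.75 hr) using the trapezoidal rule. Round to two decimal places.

AUC = 7.93 µg/mL·hr

Trapezoidal AUC_0→11.75:
  [0→4]: (1.02+0.75)/2 × 4 = 3.54
  [4→5.5]: (0.75+0.67)/2 × 1.5 = 1.065
  [5.5→7.5]: (0.67+0.57)/2 × 2 = 1.24
  [7.5→11.5]: (0.57+0.42)/2 × 4 = 1.98
  [11.5→11.75]: (0.42+0.41)/2 × 0.25 = 0.10375
  Sum = 7.92875 µg/mL·hr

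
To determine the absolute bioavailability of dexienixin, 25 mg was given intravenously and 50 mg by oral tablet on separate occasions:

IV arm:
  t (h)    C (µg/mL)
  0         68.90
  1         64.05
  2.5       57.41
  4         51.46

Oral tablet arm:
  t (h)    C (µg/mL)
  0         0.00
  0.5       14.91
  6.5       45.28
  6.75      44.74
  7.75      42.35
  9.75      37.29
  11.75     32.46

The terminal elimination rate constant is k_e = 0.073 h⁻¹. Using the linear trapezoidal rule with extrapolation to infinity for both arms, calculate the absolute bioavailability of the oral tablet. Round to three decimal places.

F = 0.441

Trapezoidal AUC_0→4 (IV):
  [0→1]: (68.90+64.05)/2 × 1 = 66.475
  [1→2.5]: (64.05+57.41)/2 × 1.5 = 91.095
  [2.5→4]: (57.41+51.46)/2 × 1.5 = 81.6525
  Sum = 239.2225 µg/mL·h
IV tail: 51.46/0.073 = 704.932; AUC_iv,0→∞ = 239.2225 + 704.932 = 944.1545 µg/mL·h
Trapezoidal AUC_0→11.75 (oral tablet):
  [0→0.5]: (0.00+14.91)/2 × 0.5 = 3.7275
  [0.5→6.5]: (14.91+45.28)/2 × 6 = 180.57
  [6.5→6.75]: (45.28+44.74)/2 × 0.25 = 11.2525
  [6.75→7.75]: (44.74+42.35)/2 × 1 = 43.545
  [7.75→9.75]: (42.35+37.29)/2 × 2 = 79.64
  [9.75→11.75]: (37.29+32.46)/2 × 2 = 69.75
  Sum = 388.485 µg/mL·h
oral tablet tail: 32.46/0.073 = 444.658; AUC_ev,0→∞ = 388.485 + 444.658 = 833.143 µg/mL·h
F = (AUC_ev/D_ev)/(AUC_iv/D_iv) = (833.143/50)/(944.1545/25) = 16.66286/37.76618 = 0.4412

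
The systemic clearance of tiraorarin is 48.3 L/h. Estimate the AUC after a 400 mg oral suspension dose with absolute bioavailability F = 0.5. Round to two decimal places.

AUC = 4.14 mg/L·h

AUC_0→∞ = F × Dose / CL
        = 0.5 × 400 / 48.3 = 4.14079 mg/L·h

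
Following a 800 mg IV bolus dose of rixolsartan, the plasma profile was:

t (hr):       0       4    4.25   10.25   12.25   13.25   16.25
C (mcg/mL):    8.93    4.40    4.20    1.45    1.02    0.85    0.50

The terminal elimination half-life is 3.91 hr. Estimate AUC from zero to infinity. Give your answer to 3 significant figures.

Trapezoidal AUC_0→16.25:
  [0→4]: (8.93+4.40)/2 × 4 = 26.66
  [4→4.25]: (4.40+4.20)/2 × 0.25 = 1.075
  [4.25→10.25]: (4.20+1.45)/2 × 6 = 16.95
  [10.25→12.25]: (1.45+1.02)/2 × 2 = 2.47
  [12.25→13.25]: (1.02+0.85)/2 × 1 = 0.935
  [13.25→16.25]: (0.85+0.50)/2 × 3 = 2.025
  Sum = 50.115 mcg/mL·hr
k_e = ln2 / t½ = 0.693147 / 3.91 = 0.1773 hr^-1
Extrapolated tail: C_last / k_e = 0.50 / 0.1773 = 2.820
AUC_0→∞ = 50.115 + 2.820 = 52.935 mcg/mL·hr

AUC = 52.9 mcg/mL·hr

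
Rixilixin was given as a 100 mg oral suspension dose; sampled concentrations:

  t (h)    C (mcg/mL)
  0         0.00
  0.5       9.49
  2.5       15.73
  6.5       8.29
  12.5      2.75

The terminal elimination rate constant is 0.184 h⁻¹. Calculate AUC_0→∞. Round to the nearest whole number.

AUC = 124 mcg/mL·h

Trapezoidal AUC_0→12.5:
  [0→0.5]: (0.00+9.49)/2 × 0.5 = 2.3725
  [0.5→2.5]: (9.49+15.73)/2 × 2 = 25.22
  [2.5→6.5]: (15.73+8.29)/2 × 4 = 48.04
  [6.5→12.5]: (8.29+2.75)/2 × 6 = 33.12
  Sum = 108.7525 mcg/mL·h
Extrapolated tail: C_last / k_e = 2.75 / 0.184 = 14.946
AUC_0→∞ = 108.7525 + 14.946 = 123.6985 mcg/mL·h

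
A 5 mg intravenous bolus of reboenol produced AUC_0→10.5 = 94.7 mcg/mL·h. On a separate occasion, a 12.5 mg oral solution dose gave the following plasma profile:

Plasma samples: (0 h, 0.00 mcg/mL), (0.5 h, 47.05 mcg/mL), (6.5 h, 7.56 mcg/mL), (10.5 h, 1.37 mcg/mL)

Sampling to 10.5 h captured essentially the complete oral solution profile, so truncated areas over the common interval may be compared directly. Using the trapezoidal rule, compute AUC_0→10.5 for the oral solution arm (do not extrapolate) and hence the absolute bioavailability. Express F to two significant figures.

F = 0.82

Trapezoidal AUC_0→10.5 (oral solution):
  [0→0.5]: (0.00+47.05)/2 × 0.5 = 11.7625
  [0.5→6.5]: (47.05+7.56)/2 × 6 = 163.83
  [6.5→10.5]: (7.56+1.37)/2 × 4 = 17.86
  Sum = 193.4525 mcg/mL·h
F = (AUC_ev/D_ev)/(AUC_iv/D_iv) = (193.4525/12.5)/(94.7/5) = 15.4762/18.94 = 0.8171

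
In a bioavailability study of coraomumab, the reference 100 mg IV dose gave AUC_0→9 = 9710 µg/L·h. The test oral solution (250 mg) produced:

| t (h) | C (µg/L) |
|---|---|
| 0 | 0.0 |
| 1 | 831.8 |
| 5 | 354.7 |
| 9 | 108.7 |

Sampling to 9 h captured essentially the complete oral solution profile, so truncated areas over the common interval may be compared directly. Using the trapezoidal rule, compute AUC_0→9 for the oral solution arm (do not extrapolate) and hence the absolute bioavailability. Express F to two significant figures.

Trapezoidal AUC_0→9 (oral solution):
  [0→1]: (0.0+831.8)/2 × 1 = 415.9
  [1→5]: (831.8+354.7)/2 × 4 = 2373.0
  [5→9]: (354.7+108.7)/2 × 4 = 926.8
  Sum = 3715.7 µg/L·h
F = (AUC_ev/D_ev)/(AUC_iv/D_iv) = (3715.7/250)/(9710/100) = 14.8628/97.1 = 0.1531

F = 0.15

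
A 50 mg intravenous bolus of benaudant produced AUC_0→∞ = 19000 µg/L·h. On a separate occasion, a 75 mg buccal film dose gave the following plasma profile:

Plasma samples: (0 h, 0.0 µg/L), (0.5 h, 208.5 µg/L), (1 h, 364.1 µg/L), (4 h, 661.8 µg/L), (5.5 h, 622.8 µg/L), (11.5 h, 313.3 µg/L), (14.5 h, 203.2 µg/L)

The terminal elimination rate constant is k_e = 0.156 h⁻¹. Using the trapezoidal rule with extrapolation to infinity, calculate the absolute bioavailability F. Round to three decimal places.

Trapezoidal AUC_0→14.5 (buccal film):
  [0→0.5]: (0.0+208.5)/2 × 0.5 = 52.125
  [0.5→1]: (208.5+364.1)/2 × 0.5 = 143.15
  [1→4]: (364.1+661.8)/2 × 3 = 1538.85
  [4→5.5]: (661.8+622.8)/2 × 1.5 = 963.45
  [5.5→11.5]: (622.8+313.3)/2 × 6 = 2808.3
  [11.5→14.5]: (313.3+203.2)/2 × 3 = 774.75
  Sum = 6280.625 µg/L·h
Tail: C_last/k_e = 203.2/0.156 = 1302.564
AUC_0→∞ (buccal film) = 6280.625 + 1302.564 = 7583.189 µg/L·h
F = (AUC_ev/D_ev)/(AUC_iv/D_iv) = (7583.189/75)/(19000/50) = 101.109/380 = 0.2661

F = 0.266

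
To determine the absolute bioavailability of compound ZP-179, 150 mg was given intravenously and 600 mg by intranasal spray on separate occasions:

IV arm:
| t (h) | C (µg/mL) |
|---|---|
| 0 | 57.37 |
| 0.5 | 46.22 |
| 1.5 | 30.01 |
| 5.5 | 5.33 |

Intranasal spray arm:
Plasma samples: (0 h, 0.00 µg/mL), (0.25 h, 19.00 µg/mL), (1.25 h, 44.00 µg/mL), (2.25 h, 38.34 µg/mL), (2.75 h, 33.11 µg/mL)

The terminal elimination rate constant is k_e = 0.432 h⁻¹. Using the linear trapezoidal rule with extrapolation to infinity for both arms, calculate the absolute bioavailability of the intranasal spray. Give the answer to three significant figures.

Trapezoidal AUC_0→5.5 (IV):
  [0→0.5]: (57.37+46.22)/2 × 0.5 = 25.8975
  [0.5→1.5]: (46.22+30.01)/2 × 1 = 38.115
  [1.5→5.5]: (30.01+5.33)/2 × 4 = 70.68
  Sum = 134.6925 µg/mL·h
IV tail: 5.33/0.432 = 12.338; AUC_iv,0→∞ = 134.6925 + 12.338 = 147.0305 µg/mL·h
Trapezoidal AUC_0→2.75 (intranasal spray):
  [0→0.25]: (0.00+19.00)/2 × 0.25 = 2.375
  [0.25→1.25]: (19.00+44.00)/2 × 1 = 31.5
  [1.25→2.25]: (44.00+38.34)/2 × 1 = 41.17
  [2.25→2.75]: (38.34+33.11)/2 × 0.5 = 17.8625
  Sum = 92.9075 µg/mL·h
intranasal spray tail: 33.11/0.432 = 76.644; AUC_ev,0→∞ = 92.9075 + 76.644 = 169.5515 µg/mL·h
F = (AUC_ev/D_ev)/(AUC_iv/D_iv) = (169.5515/600)/(147.0305/150) = 0.282586/0.980203 = 0.2883

F = 0.288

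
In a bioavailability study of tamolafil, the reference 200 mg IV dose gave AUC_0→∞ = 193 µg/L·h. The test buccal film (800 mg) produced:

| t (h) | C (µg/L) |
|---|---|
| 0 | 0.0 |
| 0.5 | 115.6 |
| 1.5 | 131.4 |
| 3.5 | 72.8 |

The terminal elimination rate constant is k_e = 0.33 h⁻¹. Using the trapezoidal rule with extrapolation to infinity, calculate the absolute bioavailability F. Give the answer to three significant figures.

F = 0.748

Trapezoidal AUC_0→3.5 (buccal film):
  [0→0.5]: (0.0+115.6)/2 × 0.5 = 28.9
  [0.5→1.5]: (115.6+131.4)/2 × 1 = 123.5
  [1.5→3.5]: (131.4+72.8)/2 × 2 = 204.2
  Sum = 356.6 µg/L·h
Tail: C_last/k_e = 72.8/0.33 = 220.606
AUC_0→∞ (buccal film) = 356.6 + 220.606 = 577.206 µg/L·h
F = (AUC_ev/D_ev)/(AUC_iv/D_iv) = (577.206/800)/(193/200) = 0.7215075/0.965 = 0.7477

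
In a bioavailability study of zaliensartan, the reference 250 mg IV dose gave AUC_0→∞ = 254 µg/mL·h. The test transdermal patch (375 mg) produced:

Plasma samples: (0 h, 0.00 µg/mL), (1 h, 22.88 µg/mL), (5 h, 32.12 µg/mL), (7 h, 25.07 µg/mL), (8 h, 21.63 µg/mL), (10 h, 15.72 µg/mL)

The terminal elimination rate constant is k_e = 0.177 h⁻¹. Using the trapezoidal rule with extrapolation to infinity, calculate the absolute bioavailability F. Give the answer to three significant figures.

F = 0.861

Trapezoidal AUC_0→10 (transdermal patch):
  [0→1]: (0.00+22.88)/2 × 1 = 11.44
  [1→5]: (22.88+32.12)/2 × 4 = 110.0
  [5→7]: (32.12+25.07)/2 × 2 = 57.19
  [7→8]: (25.07+21.63)/2 × 1 = 23.35
  [8→10]: (21.63+15.72)/2 × 2 = 37.35
  Sum = 239.33 µg/mL·h
Tail: C_last/k_e = 15.72/0.177 = 88.814
AUC_0→∞ (transdermal patch) = 239.33 + 88.814 = 328.144 µg/mL·h
F = (AUC_ev/D_ev)/(AUC_iv/D_iv) = (328.144/375)/(254/250) = 0.875051/1.016 = 0.8613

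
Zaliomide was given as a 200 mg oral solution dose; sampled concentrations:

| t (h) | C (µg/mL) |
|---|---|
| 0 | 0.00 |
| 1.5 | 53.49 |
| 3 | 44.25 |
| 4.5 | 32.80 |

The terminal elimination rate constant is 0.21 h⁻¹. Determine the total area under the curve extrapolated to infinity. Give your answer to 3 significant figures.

Trapezoidal AUC_0→4.5:
  [0→1.5]: (0.00+53.49)/2 × 1.5 = 40.1175
  [1.5→3]: (53.49+44.25)/2 × 1.5 = 73.305
  [3→4.5]: (44.25+32.80)/2 × 1.5 = 57.7875
  Sum = 171.21 µg/mL·h
Extrapolated tail: C_last / k_e = 32.80 / 0.21 = 156.190
AUC_0→∞ = 171.21 + 156.190 = 327.4 µg/mL·h

AUC = 327 µg/mL·h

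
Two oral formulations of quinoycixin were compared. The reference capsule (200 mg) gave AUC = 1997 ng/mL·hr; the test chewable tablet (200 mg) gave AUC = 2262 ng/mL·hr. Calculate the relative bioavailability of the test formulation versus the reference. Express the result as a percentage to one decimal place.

F_rel = 113.3%

F_rel = (AUC_test/D_test) / (AUC_ref/D_ref)
      = (2262/200) / (1997/200)
      = 11.31 / 9.985 = 1.1327 = 113.27%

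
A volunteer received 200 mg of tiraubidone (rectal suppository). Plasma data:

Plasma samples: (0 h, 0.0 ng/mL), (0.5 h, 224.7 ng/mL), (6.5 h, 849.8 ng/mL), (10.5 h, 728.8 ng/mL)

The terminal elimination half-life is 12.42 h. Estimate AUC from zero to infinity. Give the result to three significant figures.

AUC = 19500 ng/mL·h

Trapezoidal AUC_0→10.5:
  [0→0.5]: (0.0+224.7)/2 × 0.5 = 56.175
  [0.5→6.5]: (224.7+849.8)/2 × 6 = 3223.5
  [6.5→10.5]: (849.8+728.8)/2 × 4 = 3157.2
  Sum = 6436.875 ng/mL·h
k_e = ln2 / t½ = 0.693147 / 12.42 = 0.0558 h^-1
Extrapolated tail: C_last / k_e = 728.8 / 0.0558 = 13060.932
AUC_0→∞ = 6436.875 + 13060.932 = 19497.807 ng/mL·h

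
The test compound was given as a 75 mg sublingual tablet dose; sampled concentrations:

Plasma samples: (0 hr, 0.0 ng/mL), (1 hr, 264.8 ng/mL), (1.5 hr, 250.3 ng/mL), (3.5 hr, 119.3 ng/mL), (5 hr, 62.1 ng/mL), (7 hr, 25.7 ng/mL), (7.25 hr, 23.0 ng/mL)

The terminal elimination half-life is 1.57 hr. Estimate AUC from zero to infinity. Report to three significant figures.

Trapezoidal AUC_0→7.25:
  [0→1]: (0.0+264.8)/2 × 1 = 132.4
  [1→1.5]: (264.8+250.3)/2 × 0.5 = 128.775
  [1.5→3.5]: (250.3+119.3)/2 × 2 = 369.6
  [3.5→5]: (119.3+62.1)/2 × 1.5 = 136.05
  [5→7]: (62.1+25.7)/2 × 2 = 87.8
  [7→7.25]: (25.7+23.0)/2 × 0.25 = 6.0875
  Sum = 860.7125 ng/mL·hr
k_e = ln2 / t½ = 0.693147 / 1.57 = 0.4415 hr^-1
Extrapolated tail: C_last / k_e = 23.0 / 0.4415 = 52.095
AUC_0→∞ = 860.7125 + 52.095 = 912.8075 ng/mL·hr

AUC = 913 ng/mL·hr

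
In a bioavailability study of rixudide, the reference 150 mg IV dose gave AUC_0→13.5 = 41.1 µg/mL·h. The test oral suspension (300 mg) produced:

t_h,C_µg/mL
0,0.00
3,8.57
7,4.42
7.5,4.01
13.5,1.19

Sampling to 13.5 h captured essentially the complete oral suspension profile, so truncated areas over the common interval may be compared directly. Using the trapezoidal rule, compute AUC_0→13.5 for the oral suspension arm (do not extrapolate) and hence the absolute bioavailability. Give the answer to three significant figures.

Trapezoidal AUC_0→13.5 (oral suspension):
  [0→3]: (0.00+8.57)/2 × 3 = 12.855
  [3→7]: (8.57+4.42)/2 × 4 = 25.98
  [7→7.5]: (4.42+4.01)/2 × 0.5 = 2.1075
  [7.5→13.5]: (4.01+1.19)/2 × 6 = 15.6
  Sum = 56.5425 µg/mL·h
F = (AUC_ev/D_ev)/(AUC_iv/D_iv) = (56.5425/300)/(41.1/150) = 0.188475/0.274 = 0.6879

F = 0.688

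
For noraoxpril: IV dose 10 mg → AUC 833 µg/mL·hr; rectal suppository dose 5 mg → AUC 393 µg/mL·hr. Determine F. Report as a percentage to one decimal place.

F = (AUC_ev / D_ev) / (AUC_iv / D_iv)
  = (393/5) / (833/10)
  = 78.6 / 83.3 = 0.9436
  = 94.36%

F = 94.4%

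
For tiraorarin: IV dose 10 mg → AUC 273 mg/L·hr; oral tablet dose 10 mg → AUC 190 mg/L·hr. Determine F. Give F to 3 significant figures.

F = (AUC_ev / D_ev) / (AUC_iv / D_iv)
  = (190/10) / (273/10)
  = 19 / 27.3 = 0.6960

F = 0.696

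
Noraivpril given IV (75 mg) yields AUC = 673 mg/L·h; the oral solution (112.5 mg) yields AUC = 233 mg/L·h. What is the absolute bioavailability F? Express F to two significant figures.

F = 0.23

F = (AUC_ev / D_ev) / (AUC_iv / D_iv)
  = (233/112.5) / (673/75)
  = 2.07111 / 8.97333 = 0.2308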